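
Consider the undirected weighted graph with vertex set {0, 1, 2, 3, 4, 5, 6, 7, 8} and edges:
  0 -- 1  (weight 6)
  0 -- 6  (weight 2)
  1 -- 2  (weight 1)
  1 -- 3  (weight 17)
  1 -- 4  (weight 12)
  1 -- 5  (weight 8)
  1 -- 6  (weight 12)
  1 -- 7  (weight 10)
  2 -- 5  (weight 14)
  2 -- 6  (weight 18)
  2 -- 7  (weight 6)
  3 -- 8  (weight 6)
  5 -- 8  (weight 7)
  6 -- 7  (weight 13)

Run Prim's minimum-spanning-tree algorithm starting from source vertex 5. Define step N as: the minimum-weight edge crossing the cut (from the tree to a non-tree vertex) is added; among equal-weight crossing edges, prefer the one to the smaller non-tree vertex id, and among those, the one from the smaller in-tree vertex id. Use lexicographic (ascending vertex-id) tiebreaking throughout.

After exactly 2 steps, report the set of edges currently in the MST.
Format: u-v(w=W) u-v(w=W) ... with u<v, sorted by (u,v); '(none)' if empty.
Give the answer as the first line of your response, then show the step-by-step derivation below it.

3-8(w=6) 5-8(w=7)

step 1: add edge 5-8 (w=7); MST = {5-8(w=7)}
step 2: add edge 3-8 (w=6); MST = {3-8(w=6) 5-8(w=7)}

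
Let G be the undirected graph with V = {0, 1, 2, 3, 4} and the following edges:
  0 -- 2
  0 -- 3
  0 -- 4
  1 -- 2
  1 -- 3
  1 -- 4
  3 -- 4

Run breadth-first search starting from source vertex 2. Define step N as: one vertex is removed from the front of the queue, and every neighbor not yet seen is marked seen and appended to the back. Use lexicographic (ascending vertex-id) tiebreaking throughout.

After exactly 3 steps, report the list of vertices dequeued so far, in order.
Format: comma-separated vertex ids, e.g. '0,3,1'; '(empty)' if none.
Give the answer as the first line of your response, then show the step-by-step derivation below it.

2,0,1

step 1: dequeue 2; queue=[0,1]; order=2
step 2: dequeue 0; queue=[1,3,4]; order=2,0
step 3: dequeue 1; queue=[3,4]; order=2,0,1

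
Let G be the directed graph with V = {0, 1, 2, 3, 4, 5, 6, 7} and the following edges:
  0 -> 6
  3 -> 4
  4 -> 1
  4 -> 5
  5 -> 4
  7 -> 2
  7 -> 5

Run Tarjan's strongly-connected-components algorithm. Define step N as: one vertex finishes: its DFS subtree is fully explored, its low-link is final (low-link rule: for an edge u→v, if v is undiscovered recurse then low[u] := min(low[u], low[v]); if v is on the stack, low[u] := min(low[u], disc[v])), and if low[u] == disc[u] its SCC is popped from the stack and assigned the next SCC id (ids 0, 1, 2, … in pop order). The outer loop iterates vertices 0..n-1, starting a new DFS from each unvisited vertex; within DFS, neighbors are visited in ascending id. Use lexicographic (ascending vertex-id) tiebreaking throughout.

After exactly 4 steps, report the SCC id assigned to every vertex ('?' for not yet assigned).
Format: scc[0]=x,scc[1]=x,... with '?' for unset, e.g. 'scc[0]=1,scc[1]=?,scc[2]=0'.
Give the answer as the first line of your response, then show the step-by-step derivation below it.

scc[0]=1,scc[1]=2,scc[2]=3,scc[3]=?,scc[4]=?,scc[5]=?,scc[6]=0,scc[7]=?

step 1: low=(low[0]=0,low[1]=?,low[2]=?,low[3]=?,low[4]=?,low[5]=?,low[6]=1,low[7]=?); scc=(scc[0]=?,scc[1]=?,scc[2]=?,scc[3]=?,scc[4]=?,scc[5]=?,scc[6]=0,scc[7]=?)
step 2: low=(low[0]=0,low[1]=?,low[2]=?,low[3]=?,low[4]=?,low[5]=?,low[6]=1,low[7]=?); scc=(scc[0]=1,scc[1]=?,scc[2]=?,scc[3]=?,scc[4]=?,scc[5]=?,scc[6]=0,scc[7]=?)
step 3: low=(low[0]=0,low[1]=2,low[2]=?,low[3]=?,low[4]=?,low[5]=?,low[6]=1,low[7]=?); scc=(scc[0]=1,scc[1]=2,scc[2]=?,scc[3]=?,scc[4]=?,scc[5]=?,scc[6]=0,scc[7]=?)
step 4: low=(low[0]=0,low[1]=2,low[2]=3,low[3]=?,low[4]=?,low[5]=?,low[6]=1,low[7]=?); scc=(scc[0]=1,scc[1]=2,scc[2]=3,scc[3]=?,scc[4]=?,scc[5]=?,scc[6]=0,scc[7]=?)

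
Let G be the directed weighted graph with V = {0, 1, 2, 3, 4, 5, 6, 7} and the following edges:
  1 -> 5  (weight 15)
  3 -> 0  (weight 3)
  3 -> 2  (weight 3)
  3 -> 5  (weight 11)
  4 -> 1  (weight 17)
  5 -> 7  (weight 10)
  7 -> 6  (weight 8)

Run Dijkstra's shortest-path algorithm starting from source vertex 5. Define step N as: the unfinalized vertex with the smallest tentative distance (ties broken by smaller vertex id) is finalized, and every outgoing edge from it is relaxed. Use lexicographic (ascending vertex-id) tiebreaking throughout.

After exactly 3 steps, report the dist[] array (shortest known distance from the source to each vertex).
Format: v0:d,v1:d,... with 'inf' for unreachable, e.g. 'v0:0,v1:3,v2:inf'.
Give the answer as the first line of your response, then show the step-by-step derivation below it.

v0:inf,v1:inf,v2:inf,v3:inf,v4:inf,v5:0,v6:18,v7:10

step 1: dist = v0:inf,v1:inf,v2:inf,v3:inf,v4:inf,v5:0,v6:inf,v7:10
step 2: dist = v0:inf,v1:inf,v2:inf,v3:inf,v4:inf,v5:0,v6:18,v7:10
step 3: dist = v0:inf,v1:inf,v2:inf,v3:inf,v4:inf,v5:0,v6:18,v7:10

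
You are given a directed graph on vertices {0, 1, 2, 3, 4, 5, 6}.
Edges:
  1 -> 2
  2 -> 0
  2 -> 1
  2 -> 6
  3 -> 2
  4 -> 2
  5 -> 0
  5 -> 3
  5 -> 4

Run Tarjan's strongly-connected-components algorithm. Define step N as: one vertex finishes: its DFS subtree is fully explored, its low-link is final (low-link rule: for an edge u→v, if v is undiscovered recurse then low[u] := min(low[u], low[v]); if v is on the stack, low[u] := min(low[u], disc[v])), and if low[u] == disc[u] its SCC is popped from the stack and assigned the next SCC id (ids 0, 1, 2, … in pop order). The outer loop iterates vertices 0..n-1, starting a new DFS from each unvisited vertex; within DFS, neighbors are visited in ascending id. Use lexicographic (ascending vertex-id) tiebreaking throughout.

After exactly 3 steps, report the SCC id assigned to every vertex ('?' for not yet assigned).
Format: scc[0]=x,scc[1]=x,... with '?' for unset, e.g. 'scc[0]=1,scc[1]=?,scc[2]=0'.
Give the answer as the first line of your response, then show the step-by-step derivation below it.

scc[0]=0,scc[1]=?,scc[2]=?,scc[3]=?,scc[4]=?,scc[5]=?,scc[6]=1

step 1: low=(low[0]=0,low[1]=?,low[2]=?,low[3]=?,low[4]=?,low[5]=?,low[6]=?); scc=(scc[0]=0,scc[1]=?,scc[2]=?,scc[3]=?,scc[4]=?,scc[5]=?,scc[6]=?)
step 2: low=(low[0]=0,low[1]=1,low[2]=1,low[3]=?,low[4]=?,low[5]=?,low[6]=3); scc=(scc[0]=0,scc[1]=?,scc[2]=?,scc[3]=?,scc[4]=?,scc[5]=?,scc[6]=1)
step 3: low=(low[0]=0,low[1]=1,low[2]=1,low[3]=?,low[4]=?,low[5]=?,low[6]=3); scc=(scc[0]=0,scc[1]=?,scc[2]=?,scc[3]=?,scc[4]=?,scc[5]=?,scc[6]=1)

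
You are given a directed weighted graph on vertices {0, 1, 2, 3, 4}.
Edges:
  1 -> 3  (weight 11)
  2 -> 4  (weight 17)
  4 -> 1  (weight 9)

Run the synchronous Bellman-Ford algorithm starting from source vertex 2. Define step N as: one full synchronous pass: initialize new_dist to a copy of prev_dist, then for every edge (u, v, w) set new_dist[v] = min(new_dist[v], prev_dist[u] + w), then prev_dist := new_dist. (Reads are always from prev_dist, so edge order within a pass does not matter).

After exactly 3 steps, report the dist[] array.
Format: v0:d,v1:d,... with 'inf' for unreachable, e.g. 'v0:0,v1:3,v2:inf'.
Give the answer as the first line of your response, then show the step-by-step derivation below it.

v0:inf,v1:26,v2:0,v3:37,v4:17

step 1: dist = v0:inf,v1:inf,v2:0,v3:inf,v4:17
step 2: dist = v0:inf,v1:26,v2:0,v3:inf,v4:17
step 3: dist = v0:inf,v1:26,v2:0,v3:37,v4:17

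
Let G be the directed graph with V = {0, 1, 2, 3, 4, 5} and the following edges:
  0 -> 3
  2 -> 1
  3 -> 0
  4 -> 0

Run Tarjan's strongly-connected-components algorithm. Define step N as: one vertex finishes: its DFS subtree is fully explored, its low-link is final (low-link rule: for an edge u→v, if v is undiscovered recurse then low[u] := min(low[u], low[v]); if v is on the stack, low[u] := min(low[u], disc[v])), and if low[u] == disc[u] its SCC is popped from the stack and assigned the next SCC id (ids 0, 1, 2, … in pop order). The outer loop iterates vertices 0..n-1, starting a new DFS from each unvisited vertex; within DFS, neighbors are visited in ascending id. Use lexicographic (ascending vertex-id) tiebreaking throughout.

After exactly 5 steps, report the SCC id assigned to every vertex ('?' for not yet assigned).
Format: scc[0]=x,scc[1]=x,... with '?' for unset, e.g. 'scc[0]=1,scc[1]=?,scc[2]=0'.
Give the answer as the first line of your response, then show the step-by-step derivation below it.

scc[0]=0,scc[1]=1,scc[2]=2,scc[3]=0,scc[4]=3,scc[5]=?

step 1: low=(low[0]=0,low[1]=?,low[2]=?,low[3]=0,low[4]=?,low[5]=?); scc=(scc[0]=?,scc[1]=?,scc[2]=?,scc[3]=?,scc[4]=?,scc[5]=?)
step 2: low=(low[0]=0,low[1]=?,low[2]=?,low[3]=0,low[4]=?,low[5]=?); scc=(scc[0]=0,scc[1]=?,scc[2]=?,scc[3]=0,scc[4]=?,scc[5]=?)
step 3: low=(low[0]=0,low[1]=2,low[2]=?,low[3]=0,low[4]=?,low[5]=?); scc=(scc[0]=0,scc[1]=1,scc[2]=?,scc[3]=0,scc[4]=?,scc[5]=?)
step 4: low=(low[0]=0,low[1]=2,low[2]=3,low[3]=0,low[4]=?,low[5]=?); scc=(scc[0]=0,scc[1]=1,scc[2]=2,scc[3]=0,scc[4]=?,scc[5]=?)
step 5: low=(low[0]=0,low[1]=2,low[2]=3,low[3]=0,low[4]=4,low[5]=?); scc=(scc[0]=0,scc[1]=1,scc[2]=2,scc[3]=0,scc[4]=3,scc[5]=?)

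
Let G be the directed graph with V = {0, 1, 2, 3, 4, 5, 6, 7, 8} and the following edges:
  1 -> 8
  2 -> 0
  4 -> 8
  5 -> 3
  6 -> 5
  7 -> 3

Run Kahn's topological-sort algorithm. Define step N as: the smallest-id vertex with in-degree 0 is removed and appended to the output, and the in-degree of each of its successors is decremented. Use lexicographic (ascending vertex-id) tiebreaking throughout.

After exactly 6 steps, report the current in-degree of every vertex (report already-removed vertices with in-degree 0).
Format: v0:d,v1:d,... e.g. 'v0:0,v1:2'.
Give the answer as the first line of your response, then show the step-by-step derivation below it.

v0:0,v1:0,v2:0,v3:1,v4:0,v5:0,v6:0,v7:0,v8:0

step 1: output 1; order=[1]; indeg=(1,0,0,2,0,1,0,0,1)
step 2: output 2; order=[1,2]; indeg=(0,0,0,2,0,1,0,0,1)
step 3: output 0; order=[1,2,0]; indeg=(0,0,0,2,0,1,0,0,1)
step 4: output 4; order=[1,2,0,4]; indeg=(0,0,0,2,0,1,0,0,0)
step 5: output 6; order=[1,2,0,4,6]; indeg=(0,0,0,2,0,0,0,0,0)
step 6: output 5; order=[1,2,0,4,6,5]; indeg=(0,0,0,1,0,0,0,0,0)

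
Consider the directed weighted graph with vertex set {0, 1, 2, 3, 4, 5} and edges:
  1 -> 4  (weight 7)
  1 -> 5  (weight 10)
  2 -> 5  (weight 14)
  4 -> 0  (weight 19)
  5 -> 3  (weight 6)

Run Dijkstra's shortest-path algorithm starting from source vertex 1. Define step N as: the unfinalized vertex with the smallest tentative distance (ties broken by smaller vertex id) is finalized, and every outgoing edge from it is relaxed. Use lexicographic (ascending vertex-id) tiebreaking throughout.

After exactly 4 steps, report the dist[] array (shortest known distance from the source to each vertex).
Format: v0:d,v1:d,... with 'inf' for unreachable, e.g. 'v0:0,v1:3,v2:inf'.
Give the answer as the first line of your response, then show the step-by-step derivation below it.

v0:26,v1:0,v2:inf,v3:16,v4:7,v5:10

step 1: dist = v0:inf,v1:0,v2:inf,v3:inf,v4:7,v5:10
step 2: dist = v0:26,v1:0,v2:inf,v3:inf,v4:7,v5:10
step 3: dist = v0:26,v1:0,v2:inf,v3:16,v4:7,v5:10
step 4: dist = v0:26,v1:0,v2:inf,v3:16,v4:7,v5:10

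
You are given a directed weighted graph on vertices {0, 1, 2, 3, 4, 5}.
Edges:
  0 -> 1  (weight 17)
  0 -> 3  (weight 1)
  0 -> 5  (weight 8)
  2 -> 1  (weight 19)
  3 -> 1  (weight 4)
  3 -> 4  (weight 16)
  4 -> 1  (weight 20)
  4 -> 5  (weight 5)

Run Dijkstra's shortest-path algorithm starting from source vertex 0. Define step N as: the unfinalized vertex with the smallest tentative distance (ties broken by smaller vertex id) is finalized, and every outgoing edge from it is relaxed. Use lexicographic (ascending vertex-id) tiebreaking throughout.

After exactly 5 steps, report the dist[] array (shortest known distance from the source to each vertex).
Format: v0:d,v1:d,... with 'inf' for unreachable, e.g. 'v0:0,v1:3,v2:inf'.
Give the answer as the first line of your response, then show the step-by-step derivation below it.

v0:0,v1:5,v2:inf,v3:1,v4:17,v5:8

step 1: dist = v0:0,v1:17,v2:inf,v3:1,v4:inf,v5:8
step 2: dist = v0:0,v1:5,v2:inf,v3:1,v4:17,v5:8
step 3: dist = v0:0,v1:5,v2:inf,v3:1,v4:17,v5:8
step 4: dist = v0:0,v1:5,v2:inf,v3:1,v4:17,v5:8
step 5: dist = v0:0,v1:5,v2:inf,v3:1,v4:17,v5:8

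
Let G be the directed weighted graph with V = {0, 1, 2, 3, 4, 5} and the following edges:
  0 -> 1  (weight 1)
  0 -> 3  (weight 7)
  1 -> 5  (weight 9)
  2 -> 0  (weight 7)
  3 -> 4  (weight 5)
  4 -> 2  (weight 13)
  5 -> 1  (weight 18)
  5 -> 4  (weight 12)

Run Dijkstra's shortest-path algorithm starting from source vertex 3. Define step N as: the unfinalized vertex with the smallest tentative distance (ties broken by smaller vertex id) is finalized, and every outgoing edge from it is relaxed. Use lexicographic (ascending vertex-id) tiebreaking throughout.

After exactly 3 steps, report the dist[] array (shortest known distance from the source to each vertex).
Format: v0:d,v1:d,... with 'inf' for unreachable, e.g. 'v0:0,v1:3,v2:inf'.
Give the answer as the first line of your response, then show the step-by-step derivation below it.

v0:25,v1:inf,v2:18,v3:0,v4:5,v5:inf

step 1: dist = v0:inf,v1:inf,v2:inf,v3:0,v4:5,v5:inf
step 2: dist = v0:inf,v1:inf,v2:18,v3:0,v4:5,v5:inf
step 3: dist = v0:25,v1:inf,v2:18,v3:0,v4:5,v5:inf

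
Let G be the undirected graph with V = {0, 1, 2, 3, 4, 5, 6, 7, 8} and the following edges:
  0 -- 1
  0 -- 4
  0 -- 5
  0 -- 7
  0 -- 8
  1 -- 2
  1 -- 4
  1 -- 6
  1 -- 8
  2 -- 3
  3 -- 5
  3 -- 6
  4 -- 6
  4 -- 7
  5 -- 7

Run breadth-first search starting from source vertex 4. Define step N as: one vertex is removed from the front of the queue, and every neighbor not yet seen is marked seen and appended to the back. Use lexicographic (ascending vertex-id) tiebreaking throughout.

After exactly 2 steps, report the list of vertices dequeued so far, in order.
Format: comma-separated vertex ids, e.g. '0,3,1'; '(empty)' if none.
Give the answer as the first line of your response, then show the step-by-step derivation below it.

4,0

step 1: dequeue 4; queue=[0,1,6,7]; order=4
step 2: dequeue 0; queue=[1,6,7,5,8]; order=4,0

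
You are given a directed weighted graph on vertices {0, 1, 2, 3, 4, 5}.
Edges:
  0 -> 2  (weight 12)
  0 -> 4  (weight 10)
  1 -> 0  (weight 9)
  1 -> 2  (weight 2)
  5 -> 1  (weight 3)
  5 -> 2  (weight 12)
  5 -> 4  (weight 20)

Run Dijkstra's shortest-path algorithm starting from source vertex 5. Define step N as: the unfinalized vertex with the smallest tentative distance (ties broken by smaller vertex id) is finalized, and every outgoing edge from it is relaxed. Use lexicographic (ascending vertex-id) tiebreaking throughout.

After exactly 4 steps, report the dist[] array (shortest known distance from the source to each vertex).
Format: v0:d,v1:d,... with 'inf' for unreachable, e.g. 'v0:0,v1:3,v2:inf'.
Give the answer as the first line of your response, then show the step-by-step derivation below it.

v0:12,v1:3,v2:5,v3:inf,v4:20,v5:0

step 1: dist = v0:inf,v1:3,v2:12,v3:inf,v4:20,v5:0
step 2: dist = v0:12,v1:3,v2:5,v3:inf,v4:20,v5:0
step 3: dist = v0:12,v1:3,v2:5,v3:inf,v4:20,v5:0
step 4: dist = v0:12,v1:3,v2:5,v3:inf,v4:20,v5:0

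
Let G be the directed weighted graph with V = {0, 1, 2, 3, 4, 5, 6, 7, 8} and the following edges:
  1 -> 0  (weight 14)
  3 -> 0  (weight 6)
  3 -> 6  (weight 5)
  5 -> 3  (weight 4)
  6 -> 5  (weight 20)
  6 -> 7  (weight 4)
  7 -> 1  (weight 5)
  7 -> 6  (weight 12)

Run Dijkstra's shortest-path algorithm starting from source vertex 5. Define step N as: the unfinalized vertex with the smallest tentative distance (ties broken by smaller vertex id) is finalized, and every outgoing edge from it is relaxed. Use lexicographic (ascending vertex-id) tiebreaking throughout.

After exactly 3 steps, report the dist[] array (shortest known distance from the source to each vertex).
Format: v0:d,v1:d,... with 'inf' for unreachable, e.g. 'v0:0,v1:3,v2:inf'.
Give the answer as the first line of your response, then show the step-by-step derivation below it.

v0:10,v1:inf,v2:inf,v3:4,v4:inf,v5:0,v6:9,v7:13,v8:inf

step 1: dist = v0:inf,v1:inf,v2:inf,v3:4,v4:inf,v5:0,v6:inf,v7:inf,v8:inf
step 2: dist = v0:10,v1:inf,v2:inf,v3:4,v4:inf,v5:0,v6:9,v7:inf,v8:inf
step 3: dist = v0:10,v1:inf,v2:inf,v3:4,v4:inf,v5:0,v6:9,v7:13,v8:inf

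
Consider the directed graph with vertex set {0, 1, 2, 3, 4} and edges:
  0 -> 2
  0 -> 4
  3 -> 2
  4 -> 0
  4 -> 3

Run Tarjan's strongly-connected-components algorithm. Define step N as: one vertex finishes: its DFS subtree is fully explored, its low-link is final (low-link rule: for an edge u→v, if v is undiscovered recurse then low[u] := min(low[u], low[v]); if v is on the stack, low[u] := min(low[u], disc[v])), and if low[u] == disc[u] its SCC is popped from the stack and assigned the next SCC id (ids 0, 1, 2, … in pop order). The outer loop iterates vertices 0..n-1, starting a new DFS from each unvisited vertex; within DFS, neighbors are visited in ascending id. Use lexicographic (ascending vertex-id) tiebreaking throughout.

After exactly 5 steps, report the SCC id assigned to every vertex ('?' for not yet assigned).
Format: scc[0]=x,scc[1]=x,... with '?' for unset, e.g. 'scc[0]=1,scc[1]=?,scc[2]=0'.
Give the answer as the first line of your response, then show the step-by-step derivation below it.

scc[0]=2,scc[1]=3,scc[2]=0,scc[3]=1,scc[4]=2

step 1: low=(low[0]=0,low[1]=?,low[2]=1,low[3]=?,low[4]=?); scc=(scc[0]=?,scc[1]=?,scc[2]=0,scc[3]=?,scc[4]=?)
step 2: low=(low[0]=0,low[1]=?,low[2]=1,low[3]=3,low[4]=0); scc=(scc[0]=?,scc[1]=?,scc[2]=0,scc[3]=1,scc[4]=?)
step 3: low=(low[0]=0,low[1]=?,low[2]=1,low[3]=3,low[4]=0); scc=(scc[0]=?,scc[1]=?,scc[2]=0,scc[3]=1,scc[4]=?)
step 4: low=(low[0]=0,low[1]=?,low[2]=1,low[3]=3,low[4]=0); scc=(scc[0]=2,scc[1]=?,scc[2]=0,scc[3]=1,scc[4]=2)
step 5: low=(low[0]=0,low[1]=4,low[2]=1,low[3]=3,low[4]=0); scc=(scc[0]=2,scc[1]=3,scc[2]=0,scc[3]=1,scc[4]=2)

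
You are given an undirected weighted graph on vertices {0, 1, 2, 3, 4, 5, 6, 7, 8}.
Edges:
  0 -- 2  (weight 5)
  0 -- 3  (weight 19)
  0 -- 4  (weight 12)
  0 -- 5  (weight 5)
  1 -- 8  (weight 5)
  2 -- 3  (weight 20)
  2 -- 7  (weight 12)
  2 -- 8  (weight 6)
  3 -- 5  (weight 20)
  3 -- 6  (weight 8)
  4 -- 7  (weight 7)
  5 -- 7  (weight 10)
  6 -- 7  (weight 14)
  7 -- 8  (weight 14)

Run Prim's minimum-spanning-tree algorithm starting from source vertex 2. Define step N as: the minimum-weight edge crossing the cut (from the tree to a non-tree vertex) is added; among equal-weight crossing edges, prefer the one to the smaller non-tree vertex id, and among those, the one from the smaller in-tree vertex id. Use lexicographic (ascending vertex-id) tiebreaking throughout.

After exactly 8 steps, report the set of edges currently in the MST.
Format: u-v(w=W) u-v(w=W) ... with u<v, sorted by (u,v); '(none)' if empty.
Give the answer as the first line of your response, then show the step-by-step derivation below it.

0-2(w=5) 0-5(w=5) 1-8(w=5) 2-8(w=6) 3-6(w=8) 4-7(w=7) 5-7(w=10) 6-7(w=14)

step 1: add edge 0-2 (w=5); MST = {0-2(w=5)}
step 2: add edge 0-5 (w=5); MST = {0-2(w=5) 0-5(w=5)}
step 3: add edge 2-8 (w=6); MST = {0-2(w=5) 0-5(w=5) 2-8(w=6)}
step 4: add edge 1-8 (w=5); MST = {0-2(w=5) 0-5(w=5) 1-8(w=5) 2-8(w=6)}
step 5: add edge 5-7 (w=10); MST = {0-2(w=5) 0-5(w=5) 1-8(w=5) 2-8(w=6) 5-7(w=10)}
step 6: add edge 4-7 (w=7); MST = {0-2(w=5) 0-5(w=5) 1-8(w=5) 2-8(w=6) 4-7(w=7) 5-7(w=10)}
step 7: add edge 6-7 (w=14); MST = {0-2(w=5) 0-5(w=5) 1-8(w=5) 2-8(w=6) 4-7(w=7) 5-7(w=10) 6-7(w=14)}
step 8: add edge 3-6 (w=8); MST = {0-2(w=5) 0-5(w=5) 1-8(w=5) 2-8(w=6) 3-6(w=8) 4-7(w=7) 5-7(w=10) 6-7(w=14)}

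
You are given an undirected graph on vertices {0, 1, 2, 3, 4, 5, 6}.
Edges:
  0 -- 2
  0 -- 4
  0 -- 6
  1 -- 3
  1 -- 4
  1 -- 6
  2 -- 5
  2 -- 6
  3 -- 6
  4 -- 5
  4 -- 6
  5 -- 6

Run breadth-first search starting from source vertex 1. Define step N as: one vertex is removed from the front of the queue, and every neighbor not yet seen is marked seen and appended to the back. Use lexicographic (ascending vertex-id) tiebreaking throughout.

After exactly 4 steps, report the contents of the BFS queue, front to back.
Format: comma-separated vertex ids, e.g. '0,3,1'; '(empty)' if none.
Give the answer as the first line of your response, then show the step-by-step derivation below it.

0,5,2

step 1: dequeue 1; queue=[3,4,6]; order=1
step 2: dequeue 3; queue=[4,6]; order=1,3
step 3: dequeue 4; queue=[6,0,5]; order=1,3,4
step 4: dequeue 6; queue=[0,5,2]; order=1,3,4,6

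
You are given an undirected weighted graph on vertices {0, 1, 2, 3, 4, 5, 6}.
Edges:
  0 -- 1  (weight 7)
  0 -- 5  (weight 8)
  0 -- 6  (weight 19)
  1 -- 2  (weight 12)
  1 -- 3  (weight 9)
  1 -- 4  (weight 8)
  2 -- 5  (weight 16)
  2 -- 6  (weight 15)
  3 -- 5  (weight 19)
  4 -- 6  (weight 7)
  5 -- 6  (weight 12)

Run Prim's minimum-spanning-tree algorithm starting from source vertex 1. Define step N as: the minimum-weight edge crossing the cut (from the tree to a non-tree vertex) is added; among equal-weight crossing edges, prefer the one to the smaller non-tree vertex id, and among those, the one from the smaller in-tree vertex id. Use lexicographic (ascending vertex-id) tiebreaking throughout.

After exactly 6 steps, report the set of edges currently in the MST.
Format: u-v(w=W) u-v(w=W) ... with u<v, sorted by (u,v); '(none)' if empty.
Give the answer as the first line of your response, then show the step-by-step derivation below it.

0-1(w=7) 0-5(w=8) 1-2(w=12) 1-3(w=9) 1-4(w=8) 4-6(w=7)

step 1: add edge 0-1 (w=7); MST = {0-1(w=7)}
step 2: add edge 1-4 (w=8); MST = {0-1(w=7) 1-4(w=8)}
step 3: add edge 4-6 (w=7); MST = {0-1(w=7) 1-4(w=8) 4-6(w=7)}
step 4: add edge 0-5 (w=8); MST = {0-1(w=7) 0-5(w=8) 1-4(w=8) 4-6(w=7)}
step 5: add edge 1-3 (w=9); MST = {0-1(w=7) 0-5(w=8) 1-3(w=9) 1-4(w=8) 4-6(w=7)}
step 6: add edge 1-2 (w=12); MST = {0-1(w=7) 0-5(w=8) 1-2(w=12) 1-3(w=9) 1-4(w=8) 4-6(w=7)}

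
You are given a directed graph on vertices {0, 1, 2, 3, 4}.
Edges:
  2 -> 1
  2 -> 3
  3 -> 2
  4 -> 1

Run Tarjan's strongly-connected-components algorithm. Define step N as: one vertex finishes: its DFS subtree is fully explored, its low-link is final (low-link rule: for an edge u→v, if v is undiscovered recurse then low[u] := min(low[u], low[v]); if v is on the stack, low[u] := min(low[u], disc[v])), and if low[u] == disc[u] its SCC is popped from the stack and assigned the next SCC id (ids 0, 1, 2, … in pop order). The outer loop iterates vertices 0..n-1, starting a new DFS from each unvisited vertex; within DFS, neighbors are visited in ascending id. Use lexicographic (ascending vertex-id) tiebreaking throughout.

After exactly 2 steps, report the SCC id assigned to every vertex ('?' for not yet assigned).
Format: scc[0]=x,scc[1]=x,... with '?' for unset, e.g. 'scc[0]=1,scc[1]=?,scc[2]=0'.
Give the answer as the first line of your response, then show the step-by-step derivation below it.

scc[0]=0,scc[1]=1,scc[2]=?,scc[3]=?,scc[4]=?

step 1: low=(low[0]=0,low[1]=?,low[2]=?,low[3]=?,low[4]=?); scc=(scc[0]=0,scc[1]=?,scc[2]=?,scc[3]=?,scc[4]=?)
step 2: low=(low[0]=0,low[1]=1,low[2]=?,low[3]=?,low[4]=?); scc=(scc[0]=0,scc[1]=1,scc[2]=?,scc[3]=?,scc[4]=?)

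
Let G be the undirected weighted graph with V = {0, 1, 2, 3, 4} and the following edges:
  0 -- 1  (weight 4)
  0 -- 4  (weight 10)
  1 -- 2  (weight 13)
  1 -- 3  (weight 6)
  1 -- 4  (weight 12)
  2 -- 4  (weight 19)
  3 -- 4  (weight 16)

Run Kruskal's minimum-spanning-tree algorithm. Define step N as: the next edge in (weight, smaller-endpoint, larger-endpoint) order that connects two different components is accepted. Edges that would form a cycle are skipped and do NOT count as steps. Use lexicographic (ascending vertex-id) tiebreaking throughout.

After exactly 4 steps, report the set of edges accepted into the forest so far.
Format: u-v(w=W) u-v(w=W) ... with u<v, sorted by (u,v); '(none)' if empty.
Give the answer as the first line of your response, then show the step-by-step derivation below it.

0-1(w=4) 0-4(w=10) 1-2(w=13) 1-3(w=6)

step 1: add edge 0-1 (w=4); MST = {0-1(w=4)}
step 2: add edge 1-3 (w=6); MST = {0-1(w=4) 1-3(w=6)}
step 3: add edge 0-4 (w=10); MST = {0-1(w=4) 0-4(w=10) 1-3(w=6)}
step 4: add edge 1-2 (w=13); MST = {0-1(w=4) 0-4(w=10) 1-2(w=13) 1-3(w=6)}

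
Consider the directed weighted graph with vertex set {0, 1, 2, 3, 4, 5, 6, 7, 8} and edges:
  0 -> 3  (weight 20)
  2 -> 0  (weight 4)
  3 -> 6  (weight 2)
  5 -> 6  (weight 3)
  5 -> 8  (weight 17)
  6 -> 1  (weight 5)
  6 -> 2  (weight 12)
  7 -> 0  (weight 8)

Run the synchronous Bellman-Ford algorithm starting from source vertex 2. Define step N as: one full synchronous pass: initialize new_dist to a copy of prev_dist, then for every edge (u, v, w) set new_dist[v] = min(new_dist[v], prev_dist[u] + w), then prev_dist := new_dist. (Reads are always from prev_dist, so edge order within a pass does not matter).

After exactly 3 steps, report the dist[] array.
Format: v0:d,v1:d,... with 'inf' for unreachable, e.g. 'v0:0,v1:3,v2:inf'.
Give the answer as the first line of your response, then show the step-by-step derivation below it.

v0:4,v1:inf,v2:0,v3:24,v4:inf,v5:inf,v6:26,v7:inf,v8:inf

step 1: dist = v0:4,v1:inf,v2:0,v3:inf,v4:inf,v5:inf,v6:inf,v7:inf,v8:inf
step 2: dist = v0:4,v1:inf,v2:0,v3:24,v4:inf,v5:inf,v6:inf,v7:inf,v8:inf
step 3: dist = v0:4,v1:inf,v2:0,v3:24,v4:inf,v5:inf,v6:26,v7:inf,v8:inf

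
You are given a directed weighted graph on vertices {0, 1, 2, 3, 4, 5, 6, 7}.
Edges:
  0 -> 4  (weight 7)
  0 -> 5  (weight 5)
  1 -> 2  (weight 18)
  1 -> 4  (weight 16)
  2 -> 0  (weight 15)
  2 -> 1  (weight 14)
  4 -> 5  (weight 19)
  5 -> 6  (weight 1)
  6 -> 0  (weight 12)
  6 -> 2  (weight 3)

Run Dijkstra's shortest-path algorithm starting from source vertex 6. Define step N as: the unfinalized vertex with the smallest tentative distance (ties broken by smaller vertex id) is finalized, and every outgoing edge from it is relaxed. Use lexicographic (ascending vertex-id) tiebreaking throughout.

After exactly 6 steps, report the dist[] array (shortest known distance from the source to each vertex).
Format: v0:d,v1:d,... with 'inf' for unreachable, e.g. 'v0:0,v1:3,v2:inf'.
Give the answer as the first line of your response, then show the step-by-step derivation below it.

v0:12,v1:17,v2:3,v3:inf,v4:19,v5:17,v6:0,v7:inf

step 1: dist = v0:12,v1:inf,v2:3,v3:inf,v4:inf,v5:inf,v6:0,v7:inf
step 2: dist = v0:12,v1:17,v2:3,v3:inf,v4:inf,v5:inf,v6:0,v7:inf
step 3: dist = v0:12,v1:17,v2:3,v3:inf,v4:19,v5:17,v6:0,v7:inf
step 4: dist = v0:12,v1:17,v2:3,v3:inf,v4:19,v5:17,v6:0,v7:inf
step 5: dist = v0:12,v1:17,v2:3,v3:inf,v4:19,v5:17,v6:0,v7:inf
step 6: dist = v0:12,v1:17,v2:3,v3:inf,v4:19,v5:17,v6:0,v7:inf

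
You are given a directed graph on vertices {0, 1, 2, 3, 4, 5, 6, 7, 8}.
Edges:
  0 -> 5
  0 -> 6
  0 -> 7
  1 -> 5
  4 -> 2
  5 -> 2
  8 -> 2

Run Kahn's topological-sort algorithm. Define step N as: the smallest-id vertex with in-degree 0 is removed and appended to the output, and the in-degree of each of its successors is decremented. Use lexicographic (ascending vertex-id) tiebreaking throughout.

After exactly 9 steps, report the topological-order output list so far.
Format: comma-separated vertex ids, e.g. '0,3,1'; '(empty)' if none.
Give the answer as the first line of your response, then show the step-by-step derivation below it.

0,1,3,4,5,6,7,8,2

step 1: output 0; order=[0]; indeg=(0,0,3,0,0,1,0,0,0)
step 2: output 1; order=[0,1]; indeg=(0,0,3,0,0,0,0,0,0)
step 3: output 3; order=[0,1,3]; indeg=(0,0,3,0,0,0,0,0,0)
step 4: output 4; order=[0,1,3,4]; indeg=(0,0,2,0,0,0,0,0,0)
step 5: output 5; order=[0,1,3,4,5]; indeg=(0,0,1,0,0,0,0,0,0)
step 6: output 6; order=[0,1,3,4,5,6]; indeg=(0,0,1,0,0,0,0,0,0)
step 7: output 7; order=[0,1,3,4,5,6,7]; indeg=(0,0,1,0,0,0,0,0,0)
step 8: output 8; order=[0,1,3,4,5,6,7,8]; indeg=(0,0,0,0,0,0,0,0,0)
step 9: output 2; order=[0,1,3,4,5,6,7,8,2]; indeg=(0,0,0,0,0,0,0,0,0)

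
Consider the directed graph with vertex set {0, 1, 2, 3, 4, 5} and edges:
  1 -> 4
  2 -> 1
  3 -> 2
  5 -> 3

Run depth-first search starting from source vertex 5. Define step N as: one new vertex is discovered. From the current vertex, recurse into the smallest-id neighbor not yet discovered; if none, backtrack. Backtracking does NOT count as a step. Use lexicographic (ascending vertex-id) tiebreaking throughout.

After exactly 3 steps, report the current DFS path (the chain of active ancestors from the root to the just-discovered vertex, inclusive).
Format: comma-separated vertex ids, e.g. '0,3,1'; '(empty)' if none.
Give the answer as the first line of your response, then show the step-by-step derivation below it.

5,3,2

step 1: discover 5; path=5; order=5
step 2: discover 3; path=5>3; order=5,3
step 3: discover 2; path=5>3>2; order=5,3,2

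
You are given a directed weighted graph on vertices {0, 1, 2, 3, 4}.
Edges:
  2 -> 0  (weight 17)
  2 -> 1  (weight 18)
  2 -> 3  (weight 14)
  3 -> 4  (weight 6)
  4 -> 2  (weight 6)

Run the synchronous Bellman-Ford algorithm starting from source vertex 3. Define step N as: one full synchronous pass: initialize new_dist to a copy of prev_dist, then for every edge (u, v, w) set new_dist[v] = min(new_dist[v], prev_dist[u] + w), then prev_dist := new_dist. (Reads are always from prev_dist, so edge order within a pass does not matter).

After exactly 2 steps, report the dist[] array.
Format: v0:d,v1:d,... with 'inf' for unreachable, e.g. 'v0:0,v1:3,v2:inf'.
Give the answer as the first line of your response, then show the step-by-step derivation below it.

v0:inf,v1:inf,v2:12,v3:0,v4:6

step 1: dist = v0:inf,v1:inf,v2:inf,v3:0,v4:6
step 2: dist = v0:inf,v1:inf,v2:12,v3:0,v4:6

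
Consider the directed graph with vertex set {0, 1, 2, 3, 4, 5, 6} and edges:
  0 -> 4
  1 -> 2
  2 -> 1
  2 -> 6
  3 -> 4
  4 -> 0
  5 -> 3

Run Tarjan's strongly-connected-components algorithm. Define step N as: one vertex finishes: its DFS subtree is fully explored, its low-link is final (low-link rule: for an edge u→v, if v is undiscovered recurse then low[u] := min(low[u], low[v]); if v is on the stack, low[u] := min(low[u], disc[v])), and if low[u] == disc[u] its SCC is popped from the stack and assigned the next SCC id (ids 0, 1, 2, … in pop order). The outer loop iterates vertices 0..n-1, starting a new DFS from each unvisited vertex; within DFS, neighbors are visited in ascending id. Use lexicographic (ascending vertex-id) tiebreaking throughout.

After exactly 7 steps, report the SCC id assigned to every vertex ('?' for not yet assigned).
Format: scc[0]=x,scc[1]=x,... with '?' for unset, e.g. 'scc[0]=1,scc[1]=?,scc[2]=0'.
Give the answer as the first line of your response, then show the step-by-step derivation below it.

scc[0]=0,scc[1]=2,scc[2]=2,scc[3]=3,scc[4]=0,scc[5]=4,scc[6]=1

step 1: low=(low[0]=0,low[1]=?,low[2]=?,low[3]=?,low[4]=0,low[5]=?,low[6]=?); scc=(scc[0]=?,scc[1]=?,scc[2]=?,scc[3]=?,scc[4]=?,scc[5]=?,scc[6]=?)
step 2: low=(low[0]=0,low[1]=?,low[2]=?,low[3]=?,low[4]=0,low[5]=?,low[6]=?); scc=(scc[0]=0,scc[1]=?,scc[2]=?,scc[3]=?,scc[4]=0,scc[5]=?,scc[6]=?)
step 3: low=(low[0]=0,low[1]=2,low[2]=2,low[3]=?,low[4]=0,low[5]=?,low[6]=4); scc=(scc[0]=0,scc[1]=?,scc[2]=?,scc[3]=?,scc[4]=0,scc[5]=?,scc[6]=1)
step 4: low=(low[0]=0,low[1]=2,low[2]=2,low[3]=?,low[4]=0,low[5]=?,low[6]=4); scc=(scc[0]=0,scc[1]=?,scc[2]=?,scc[3]=?,scc[4]=0,scc[5]=?,scc[6]=1)
step 5: low=(low[0]=0,low[1]=2,low[2]=2,low[3]=?,low[4]=0,low[5]=?,low[6]=4); scc=(scc[0]=0,scc[1]=2,scc[2]=2,scc[3]=?,scc[4]=0,scc[5]=?,scc[6]=1)
step 6: low=(low[0]=0,low[1]=2,low[2]=2,low[3]=5,low[4]=0,low[5]=?,low[6]=4); scc=(scc[0]=0,scc[1]=2,scc[2]=2,scc[3]=3,scc[4]=0,scc[5]=?,scc[6]=1)
step 7: low=(low[0]=0,low[1]=2,low[2]=2,low[3]=5,low[4]=0,low[5]=6,low[6]=4); scc=(scc[0]=0,scc[1]=2,scc[2]=2,scc[3]=3,scc[4]=0,scc[5]=4,scc[6]=1)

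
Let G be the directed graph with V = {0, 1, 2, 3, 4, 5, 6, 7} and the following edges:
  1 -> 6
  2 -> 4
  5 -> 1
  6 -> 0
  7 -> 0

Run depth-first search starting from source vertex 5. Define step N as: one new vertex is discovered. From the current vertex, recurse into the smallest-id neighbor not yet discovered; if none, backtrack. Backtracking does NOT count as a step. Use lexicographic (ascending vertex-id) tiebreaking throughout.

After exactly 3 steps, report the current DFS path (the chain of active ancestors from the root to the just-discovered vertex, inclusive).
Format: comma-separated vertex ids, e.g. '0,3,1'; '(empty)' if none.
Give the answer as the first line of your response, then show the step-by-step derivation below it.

5,1,6

step 1: discover 5; path=5; order=5
step 2: discover 1; path=5>1; order=5,1
step 3: discover 6; path=5>1>6; order=5,1,6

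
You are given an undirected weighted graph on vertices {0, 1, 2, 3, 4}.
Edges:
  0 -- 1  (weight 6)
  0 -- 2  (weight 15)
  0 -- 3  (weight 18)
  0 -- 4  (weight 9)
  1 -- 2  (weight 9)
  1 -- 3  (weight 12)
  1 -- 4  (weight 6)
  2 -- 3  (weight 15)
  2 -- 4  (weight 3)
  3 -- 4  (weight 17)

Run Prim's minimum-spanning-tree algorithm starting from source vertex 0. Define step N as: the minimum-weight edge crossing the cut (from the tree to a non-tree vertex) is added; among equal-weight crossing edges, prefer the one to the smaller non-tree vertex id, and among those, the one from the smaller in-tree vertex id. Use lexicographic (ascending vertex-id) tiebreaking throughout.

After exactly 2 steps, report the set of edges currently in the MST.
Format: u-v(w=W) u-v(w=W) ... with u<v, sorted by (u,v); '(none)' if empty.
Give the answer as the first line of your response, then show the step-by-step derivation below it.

0-1(w=6) 1-4(w=6)

step 1: add edge 0-1 (w=6); MST = {0-1(w=6)}
step 2: add edge 1-4 (w=6); MST = {0-1(w=6) 1-4(w=6)}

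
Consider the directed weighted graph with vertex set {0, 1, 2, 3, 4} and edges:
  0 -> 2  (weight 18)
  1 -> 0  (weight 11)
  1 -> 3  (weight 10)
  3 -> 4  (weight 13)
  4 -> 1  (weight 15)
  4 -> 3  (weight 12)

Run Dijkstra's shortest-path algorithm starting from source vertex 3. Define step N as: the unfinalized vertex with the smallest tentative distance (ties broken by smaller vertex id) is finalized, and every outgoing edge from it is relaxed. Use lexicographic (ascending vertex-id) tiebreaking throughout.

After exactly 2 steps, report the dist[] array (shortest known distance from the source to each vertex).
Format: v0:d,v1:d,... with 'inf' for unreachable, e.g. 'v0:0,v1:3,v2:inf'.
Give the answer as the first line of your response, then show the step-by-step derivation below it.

v0:inf,v1:28,v2:inf,v3:0,v4:13

step 1: dist = v0:inf,v1:inf,v2:inf,v3:0,v4:13
step 2: dist = v0:inf,v1:28,v2:inf,v3:0,v4:13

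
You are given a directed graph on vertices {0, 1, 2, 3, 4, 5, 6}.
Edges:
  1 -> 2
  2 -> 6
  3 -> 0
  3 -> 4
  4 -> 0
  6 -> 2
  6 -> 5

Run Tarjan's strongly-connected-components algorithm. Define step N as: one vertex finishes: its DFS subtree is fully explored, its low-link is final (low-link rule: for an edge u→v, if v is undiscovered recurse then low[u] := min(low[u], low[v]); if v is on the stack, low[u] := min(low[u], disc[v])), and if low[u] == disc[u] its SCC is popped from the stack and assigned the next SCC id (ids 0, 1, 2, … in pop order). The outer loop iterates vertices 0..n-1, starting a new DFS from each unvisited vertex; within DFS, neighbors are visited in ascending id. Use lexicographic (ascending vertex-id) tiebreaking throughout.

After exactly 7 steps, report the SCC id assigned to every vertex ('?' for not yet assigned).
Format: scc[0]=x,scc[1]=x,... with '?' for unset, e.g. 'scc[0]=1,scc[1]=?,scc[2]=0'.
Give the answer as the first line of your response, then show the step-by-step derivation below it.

scc[0]=0,scc[1]=3,scc[2]=2,scc[3]=5,scc[4]=4,scc[5]=1,scc[6]=2

step 1: low=(low[0]=0,low[1]=?,low[2]=?,low[3]=?,low[4]=?,low[5]=?,low[6]=?); scc=(scc[0]=0,scc[1]=?,scc[2]=?,scc[3]=?,scc[4]=?,scc[5]=?,scc[6]=?)
step 2: low=(low[0]=0,low[1]=1,low[2]=2,low[3]=?,low[4]=?,low[5]=4,low[6]=2); scc=(scc[0]=0,scc[1]=?,scc[2]=?,scc[3]=?,scc[4]=?,scc[5]=1,scc[6]=?)
step 3: low=(low[0]=0,low[1]=1,low[2]=2,low[3]=?,low[4]=?,low[5]=4,low[6]=2); scc=(scc[0]=0,scc[1]=?,scc[2]=?,scc[3]=?,scc[4]=?,scc[5]=1,scc[6]=?)
step 4: low=(low[0]=0,low[1]=1,low[2]=2,low[3]=?,low[4]=?,low[5]=4,low[6]=2); scc=(scc[0]=0,scc[1]=?,scc[2]=2,scc[3]=?,scc[4]=?,scc[5]=1,scc[6]=2)
step 5: low=(low[0]=0,low[1]=1,low[2]=2,low[3]=?,low[4]=?,low[5]=4,low[6]=2); scc=(scc[0]=0,scc[1]=3,scc[2]=2,scc[3]=?,scc[4]=?,scc[5]=1,scc[6]=2)
step 6: low=(low[0]=0,low[1]=1,low[2]=2,low[3]=5,low[4]=6,low[5]=4,low[6]=2); scc=(scc[0]=0,scc[1]=3,scc[2]=2,scc[3]=?,scc[4]=4,scc[5]=1,scc[6]=2)
step 7: low=(low[0]=0,low[1]=1,low[2]=2,low[3]=5,low[4]=6,low[5]=4,low[6]=2); scc=(scc[0]=0,scc[1]=3,scc[2]=2,scc[3]=5,scc[4]=4,scc[5]=1,scc[6]=2)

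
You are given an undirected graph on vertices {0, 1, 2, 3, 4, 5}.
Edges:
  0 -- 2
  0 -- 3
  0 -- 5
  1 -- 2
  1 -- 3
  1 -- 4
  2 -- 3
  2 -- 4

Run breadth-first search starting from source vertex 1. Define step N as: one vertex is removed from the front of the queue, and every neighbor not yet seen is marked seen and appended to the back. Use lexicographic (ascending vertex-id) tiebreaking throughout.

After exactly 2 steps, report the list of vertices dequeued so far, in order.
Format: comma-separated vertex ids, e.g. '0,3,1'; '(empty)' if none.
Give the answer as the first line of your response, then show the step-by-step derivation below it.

1,2

step 1: dequeue 1; queue=[2,3,4]; order=1
step 2: dequeue 2; queue=[3,4,0]; order=1,2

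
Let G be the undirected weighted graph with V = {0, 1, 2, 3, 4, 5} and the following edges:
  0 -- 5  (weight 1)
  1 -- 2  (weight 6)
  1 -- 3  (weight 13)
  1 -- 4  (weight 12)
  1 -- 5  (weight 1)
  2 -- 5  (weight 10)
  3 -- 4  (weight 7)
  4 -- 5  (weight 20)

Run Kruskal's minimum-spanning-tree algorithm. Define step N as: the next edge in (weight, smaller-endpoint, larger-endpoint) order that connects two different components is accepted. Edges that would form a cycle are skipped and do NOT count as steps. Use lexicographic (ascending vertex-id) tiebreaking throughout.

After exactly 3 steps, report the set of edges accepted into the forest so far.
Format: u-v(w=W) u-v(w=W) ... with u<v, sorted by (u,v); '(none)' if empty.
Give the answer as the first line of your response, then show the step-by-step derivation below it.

0-5(w=1) 1-2(w=6) 1-5(w=1)

step 1: add edge 0-5 (w=1); MST = {0-5(w=1)}
step 2: add edge 1-5 (w=1); MST = {0-5(w=1) 1-5(w=1)}
step 3: add edge 1-2 (w=6); MST = {0-5(w=1) 1-2(w=6) 1-5(w=1)}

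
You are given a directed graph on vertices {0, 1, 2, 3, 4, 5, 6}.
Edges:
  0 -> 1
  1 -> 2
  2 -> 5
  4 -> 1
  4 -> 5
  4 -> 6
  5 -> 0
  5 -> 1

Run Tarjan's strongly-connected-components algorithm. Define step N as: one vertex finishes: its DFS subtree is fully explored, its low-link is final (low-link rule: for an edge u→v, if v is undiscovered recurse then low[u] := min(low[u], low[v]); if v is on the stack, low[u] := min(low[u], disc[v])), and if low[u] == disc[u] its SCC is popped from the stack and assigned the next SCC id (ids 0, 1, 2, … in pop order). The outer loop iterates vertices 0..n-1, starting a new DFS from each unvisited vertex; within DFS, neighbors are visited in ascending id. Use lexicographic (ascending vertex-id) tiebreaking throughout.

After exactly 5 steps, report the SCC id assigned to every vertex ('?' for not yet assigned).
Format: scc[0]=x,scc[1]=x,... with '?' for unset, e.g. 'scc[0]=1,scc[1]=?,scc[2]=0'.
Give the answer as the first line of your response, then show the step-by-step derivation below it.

scc[0]=0,scc[1]=0,scc[2]=0,scc[3]=1,scc[4]=?,scc[5]=0,scc[6]=?

step 1: low=(low[0]=0,low[1]=1,low[2]=2,low[3]=?,low[4]=?,low[5]=0,low[6]=?); scc=(scc[0]=?,scc[1]=?,scc[2]=?,scc[3]=?,scc[4]=?,scc[5]=?,scc[6]=?)
step 2: low=(low[0]=0,low[1]=1,low[2]=0,low[3]=?,low[4]=?,low[5]=0,low[6]=?); scc=(scc[0]=?,scc[1]=?,scc[2]=?,scc[3]=?,scc[4]=?,scc[5]=?,scc[6]=?)
step 3: low=(low[0]=0,low[1]=0,low[2]=0,low[3]=?,low[4]=?,low[5]=0,low[6]=?); scc=(scc[0]=?,scc[1]=?,scc[2]=?,scc[3]=?,scc[4]=?,scc[5]=?,scc[6]=?)
step 4: low=(low[0]=0,low[1]=0,low[2]=0,low[3]=?,low[4]=?,low[5]=0,low[6]=?); scc=(scc[0]=0,scc[1]=0,scc[2]=0,scc[3]=?,scc[4]=?,scc[5]=0,scc[6]=?)
step 5: low=(low[0]=0,low[1]=0,low[2]=0,low[3]=4,low[4]=?,low[5]=0,low[6]=?); scc=(scc[0]=0,scc[1]=0,scc[2]=0,scc[3]=1,scc[4]=?,scc[5]=0,scc[6]=?)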